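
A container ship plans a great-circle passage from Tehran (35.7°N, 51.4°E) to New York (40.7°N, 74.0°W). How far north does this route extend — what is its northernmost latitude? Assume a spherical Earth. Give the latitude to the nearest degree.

≈ 60°N

The great circle lies in the plane with unit normal n̂ = (p₁ × p₂)/|p₁ × p₂|.
Here n̂_z ≈ -0.502; the vertex latitude is φ_max = arccos|n̂_z| ≈ 59.9°.
Check via Clairaut: cos φ_max = |cos φ₁| · sin C = cos(35.7°)·sin(38.2°) ≈ 0.502, again giving ≈ 59.9°.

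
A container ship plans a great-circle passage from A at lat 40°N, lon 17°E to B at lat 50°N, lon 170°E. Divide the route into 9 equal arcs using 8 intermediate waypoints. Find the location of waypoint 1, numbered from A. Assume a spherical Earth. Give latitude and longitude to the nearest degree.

≈ lat 49°N, lon 21°E

Write both endpoints as unit vectors p₁, p₂ with components (cos φ cos λ, cos φ sin λ, sin φ).
The central angle between the endpoints is δ = arccos(p₁·p₂) ≈ 1.517 rad (86.9°).
Interpolate at f = 1/9 with slerp weights a = sin((1−f)δ)/sin δ ≈ 0.977, b = sin(fδ)/sin δ ≈ 0.168.
p = a·p₁ + b·p₂ ≈ (0.609, 0.238, 0.757); φ = arcsin(p_z) ≈ 49.16°, λ = atan2(p_y, p_x) ≈ 21.30°.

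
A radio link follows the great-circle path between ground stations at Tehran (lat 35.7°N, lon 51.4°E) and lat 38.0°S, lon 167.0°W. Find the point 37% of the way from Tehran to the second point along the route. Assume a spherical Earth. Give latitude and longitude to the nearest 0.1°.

≈ lat 8.6°N, lon 104.5°E

The haversine formula gives a central angle δ ≈ 2.608 rad (149.4°) between the endpoints.
Interpolate at f = 0.37 with slerp weights a = sin((1−f)δ)/sin δ ≈ 1.960, b = sin(fδ)/sin δ ≈ 1.615.
p = a·p₁ + b·p₂ ≈ (-0.247, 0.957, 0.149); φ = arcsin(p_z) ≈ 8.59°, λ = atan2(p_y, p_x) ≈ 104.47°.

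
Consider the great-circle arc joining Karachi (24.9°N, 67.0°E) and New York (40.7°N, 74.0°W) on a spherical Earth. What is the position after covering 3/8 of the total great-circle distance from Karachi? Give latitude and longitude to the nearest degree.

≈ 56°N, 33°E

Convert each endpoint to a unit vector on the sphere (x = cos φ cos λ, y = cos φ sin λ, z = sin φ).
The central angle between the endpoints is δ = arccos(p₁·p₂) ≈ 1.834 rad (105.1°).
Interpolate at f = 3/8 with slerp weights a = sin((1−f)δ)/sin δ ≈ 0.944, b = sin(fδ)/sin δ ≈ 0.657.
p = a·p₁ + b·p₂ ≈ (0.472, 0.309, 0.826); φ = arcsin(p_z) ≈ 55.68°, λ = atan2(p_y, p_x) ≈ 33.21°.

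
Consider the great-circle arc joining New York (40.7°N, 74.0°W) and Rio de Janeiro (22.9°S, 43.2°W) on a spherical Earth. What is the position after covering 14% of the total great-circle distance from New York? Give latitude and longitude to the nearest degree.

≈ 32°N, 68°W

Convert each endpoint to a unit vector on the sphere (x = cos φ cos λ, y = cos φ sin λ, z = sin φ).
The central angle between the endpoints is δ = arccos(p₁·p₂) ≈ 1.217 rad (69.7°).
Interpolate at f = 0.14 with slerp weights a = sin((1−f)δ)/sin δ ≈ 0.923, b = sin(fδ)/sin δ ≈ 0.181.
p = a·p₁ + b·p₂ ≈ (0.314, -0.787, 0.532); φ = arcsin(p_z) ≈ 32.11°, λ = atan2(p_y, p_x) ≈ -68.22°.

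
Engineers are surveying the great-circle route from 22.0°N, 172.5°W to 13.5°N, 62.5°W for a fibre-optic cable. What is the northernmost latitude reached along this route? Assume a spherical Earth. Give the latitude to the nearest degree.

The great circle lies in the plane with unit normal n̂ = (p₁ × p₂)/|p₁ × p₂|.
Here n̂_z ≈ +0.869; the vertex latitude is φ_max = arccos|n̂_z| ≈ 29.7°.

≈ 30°N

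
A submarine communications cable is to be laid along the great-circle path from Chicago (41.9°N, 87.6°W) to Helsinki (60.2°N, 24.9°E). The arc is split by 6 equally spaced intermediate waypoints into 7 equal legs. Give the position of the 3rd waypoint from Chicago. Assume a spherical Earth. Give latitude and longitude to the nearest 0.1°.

Convert each endpoint to a unit vector on the sphere (x = cos φ cos λ, y = cos φ sin λ, z = sin φ).
The central angle between the endpoints is δ = arccos(p₁·p₂) ≈ 1.117 rad (64.0°).
Interpolate at f = 3/7 with slerp weights a = sin((1−f)δ)/sin δ ≈ 0.663, b = sin(fδ)/sin δ ≈ 0.513.
p = a·p₁ + b·p₂ ≈ (0.252, -0.386, 0.888); φ = arcsin(p_z) ≈ 62.57°, λ = atan2(p_y, p_x) ≈ -56.88°.

≈ 62.6°N, 56.9°W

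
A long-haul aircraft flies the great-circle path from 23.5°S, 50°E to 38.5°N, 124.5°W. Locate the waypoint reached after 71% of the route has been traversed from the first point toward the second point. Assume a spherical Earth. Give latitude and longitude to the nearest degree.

≈ 75°N, 56°W

Convert each endpoint to a unit vector on the sphere (x = cos φ cos λ, y = cos φ sin λ, z = sin φ).
The central angle between the endpoints is δ = arccos(p₁·p₂) ≈ 2.867 rad (164.3°).
Interpolate at f = 0.71 with slerp weights a = sin((1−f)δ)/sin δ ≈ 2.728, b = sin(fδ)/sin δ ≈ 3.300.
p = a·p₁ + b·p₂ ≈ (0.145, -0.212, 0.966); φ = arcsin(p_z) ≈ 75.11°, λ = atan2(p_y, p_x) ≈ -55.52°.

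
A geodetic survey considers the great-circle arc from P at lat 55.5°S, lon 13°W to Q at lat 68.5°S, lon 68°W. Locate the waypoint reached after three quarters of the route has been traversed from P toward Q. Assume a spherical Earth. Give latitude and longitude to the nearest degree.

Write both endpoints as unit vectors p₁, p₂ with components (cos φ cos λ, cos φ sin λ, sin φ).
The central angle between the endpoints is δ = arccos(p₁·p₂) ≈ 0.482 rad (27.6°).
Interpolate at f = 3/4 with slerp weights a = sin((1−f)δ)/sin δ ≈ 0.259, b = sin(fδ)/sin δ ≈ 0.763.
p = a·p₁ + b·p₂ ≈ (0.248, -0.292, -0.924); φ = arcsin(p_z) ≈ -67.46°, λ = atan2(p_y, p_x) ≈ -49.70°.

≈ lat 67°S, lon 50°W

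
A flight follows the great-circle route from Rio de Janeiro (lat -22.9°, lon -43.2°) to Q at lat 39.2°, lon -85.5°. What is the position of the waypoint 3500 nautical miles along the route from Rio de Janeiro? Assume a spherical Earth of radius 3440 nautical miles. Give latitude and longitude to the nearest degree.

The haversine formula gives a central angle δ ≈ 1.285 rad (73.6°) between the endpoints. The total great-circle distance is δ·R ≈ 1.285 × 3440 ≈ 4420 nmi, so the target fraction is f = 3500/4420 ≈ 0.792.
Interpolate at f ≈ 0.792 with slerp weights a = sin((1−f)δ)/sin δ ≈ 0.275, b = sin(fδ)/sin δ ≈ 0.887.
p = a·p₁ + b·p₂ ≈ (0.239, -0.859, 0.453); φ = arcsin(p_z) ≈ 26.96°, λ = atan2(p_y, p_x) ≈ -74.46°.

≈ lat 27°, lon -74°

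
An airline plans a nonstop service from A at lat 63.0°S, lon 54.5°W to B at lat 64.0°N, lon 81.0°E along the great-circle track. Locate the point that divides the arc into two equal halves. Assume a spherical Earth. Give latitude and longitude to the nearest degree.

≈ lat 1°N, lon 11°E

Write both endpoints as unit vectors p₁, p₂ with components (cos φ cos λ, cos φ sin λ, sin φ).
The central angle between the endpoints is δ = arccos(p₁·p₂) ≈ 2.802 rad (160.5°).
Interpolate at f = 1/2 with slerp weights a = sin((1−f)δ)/sin δ ≈ 2.956, b = sin(fδ)/sin δ ≈ 2.956.
p = a·p₁ + b·p₂ ≈ (0.982, 0.187, 0.023); φ = arcsin(p_z) ≈ 1.32°, λ = atan2(p_y, p_x) ≈ 10.80°.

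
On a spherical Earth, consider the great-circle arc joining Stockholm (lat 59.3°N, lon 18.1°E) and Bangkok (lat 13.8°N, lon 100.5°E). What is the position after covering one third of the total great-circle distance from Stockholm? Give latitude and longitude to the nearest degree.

≈ lat 52°N, lon 60°E

Convert each endpoint to a unit vector on the sphere (x = cos φ cos λ, y = cos φ sin λ, z = sin φ).
The central angle between the endpoints is δ = arccos(p₁·p₂) ≈ 1.297 rad (74.3°).
Interpolate at f = 1/3 with slerp weights a = sin((1−f)δ)/sin δ ≈ 0.790, b = sin(fδ)/sin δ ≈ 0.435.
p = a·p₁ + b·p₂ ≈ (0.306, 0.541, 0.783); φ = arcsin(p_z) ≈ 51.56°, λ = atan2(p_y, p_x) ≈ 60.46°.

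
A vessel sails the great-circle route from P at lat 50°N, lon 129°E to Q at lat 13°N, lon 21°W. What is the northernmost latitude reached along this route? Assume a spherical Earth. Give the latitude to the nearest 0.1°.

The great circle lies in the plane with unit normal n̂ = (p₁ × p₂)/|p₁ × p₂|.
Here n̂_z ≈ -0.337; the vertex latitude is φ_max = arccos|n̂_z| ≈ 70.3°.
Check via Clairaut: cos φ_max = |cos φ₁| · sin C = cos(50.0°)·sin(31.6°) ≈ 0.337, again giving ≈ 70.3°.

≈ 70.3°N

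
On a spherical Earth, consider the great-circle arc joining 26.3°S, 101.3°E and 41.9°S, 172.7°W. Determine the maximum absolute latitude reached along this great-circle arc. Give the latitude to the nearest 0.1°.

≈ 44.9°S

The great circle lies in the plane with unit normal n̂ = (p₁ × p₂)/|p₁ × p₂|.
Here n̂_z ≈ +0.708; the vertex latitude is φ_max = arccos|n̂_z| ≈ 44.9°.
Check via Clairaut: cos φ_max = |cos φ₁| · sin C = cos(26.3°)·sin(127.8°) ≈ 0.708, again giving ≈ 44.9°.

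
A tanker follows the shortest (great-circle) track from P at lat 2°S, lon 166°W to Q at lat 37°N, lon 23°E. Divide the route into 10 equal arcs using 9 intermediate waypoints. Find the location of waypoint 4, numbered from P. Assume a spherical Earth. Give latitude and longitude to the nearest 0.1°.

Write both endpoints as unit vectors p₁, p₂ with components (cos φ cos λ, cos φ sin λ, sin φ).
The central angle between the endpoints is δ = arccos(p₁·p₂) ≈ 2.514 rad (144.0°).
Interpolate at f = 4/10 with slerp weights a = sin((1−f)δ)/sin δ ≈ 1.699, b = sin(fδ)/sin δ ≈ 1.438.
p = a·p₁ + b·p₂ ≈ (-0.591, 0.038, 0.806); φ = arcsin(p_z) ≈ 53.70°, λ = atan2(p_y, p_x) ≈ 176.34°.

≈ lat 53.7°N, lon 176.3°E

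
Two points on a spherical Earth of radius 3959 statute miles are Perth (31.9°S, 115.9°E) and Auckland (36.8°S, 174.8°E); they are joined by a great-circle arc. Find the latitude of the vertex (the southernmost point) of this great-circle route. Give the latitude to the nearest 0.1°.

≈ 38.6°S

The great circle lies in the plane with unit normal n̂ = (p₁ × p₂)/|p₁ × p₂|.
Here n̂_z ≈ +0.782; the vertex latitude is φ_max = arccos|n̂_z| ≈ 38.6°.
Check via Clairaut: cos φ_max = |cos φ₁| · sin C = cos(31.9°)·sin(112.9°) ≈ 0.782, again giving ≈ 38.6°.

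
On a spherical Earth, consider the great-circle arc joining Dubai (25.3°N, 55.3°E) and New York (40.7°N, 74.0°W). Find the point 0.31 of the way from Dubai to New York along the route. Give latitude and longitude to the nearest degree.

≈ 48°N, 29°E

Convert each endpoint to a unit vector on the sphere (x = cos φ cos λ, y = cos φ sin λ, z = sin φ).
The central angle between the endpoints is δ = arccos(p₁·p₂) ≈ 1.727 rad (98.9°).
Interpolate at f = 0.31 with slerp weights a = sin((1−f)δ)/sin δ ≈ 0.940, b = sin(fδ)/sin δ ≈ 0.516.
p = a·p₁ + b·p₂ ≈ (0.592, 0.323, 0.739); φ = arcsin(p_z) ≈ 47.61°, λ = atan2(p_y, p_x) ≈ 28.59°.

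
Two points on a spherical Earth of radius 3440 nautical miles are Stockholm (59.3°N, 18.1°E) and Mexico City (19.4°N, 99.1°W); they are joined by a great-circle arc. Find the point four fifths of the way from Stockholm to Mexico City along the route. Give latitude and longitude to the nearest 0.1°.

Convert each endpoint to a unit vector on the sphere (x = cos φ cos λ, y = cos φ sin λ, z = sin φ).
The central angle between the endpoints is δ = arccos(p₁·p₂) ≈ 1.505 rad (86.2°).
Interpolate at f = 4/5 with slerp weights a = sin((1−f)δ)/sin δ ≈ 0.297, b = sin(fδ)/sin δ ≈ 0.936.
p = a·p₁ + b·p₂ ≈ (0.005, -0.824, 0.566); φ = arcsin(p_z) ≈ 34.49°, λ = atan2(p_y, p_x) ≈ -89.68°.

≈ (34.5°N, 89.7°W)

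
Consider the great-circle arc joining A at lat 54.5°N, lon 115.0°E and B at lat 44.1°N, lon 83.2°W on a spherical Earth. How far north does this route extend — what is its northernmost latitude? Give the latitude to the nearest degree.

≈ 82°N

The great circle lies in the plane with unit normal n̂ = (p₁ × p₂)/|p₁ × p₂|.
Here n̂_z ≈ +0.132; the vertex latitude is φ_max = arccos|n̂_z| ≈ 82.4°.
Check via Clairaut: cos φ_max = |cos φ₁| · sin C = cos(54.5°)·sin(13.2°) ≈ 0.132, again giving ≈ 82.4°.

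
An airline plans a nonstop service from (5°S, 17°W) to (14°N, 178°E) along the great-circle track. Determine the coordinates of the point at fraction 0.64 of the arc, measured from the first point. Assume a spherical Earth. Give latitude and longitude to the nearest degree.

Convert each endpoint to a unit vector on the sphere (x = cos φ cos λ, y = cos φ sin λ, z = sin φ).
The central angle between the endpoints is δ = arccos(p₁·p₂) ≈ 2.840 rad (162.7°).
Interpolate at f = 0.64 with slerp weights a = sin((1−f)δ)/sin δ ≈ 2.869, b = sin(fδ)/sin δ ≈ 3.261.
p = a·p₁ + b·p₂ ≈ (-0.429, -0.725, 0.539); φ = arcsin(p_z) ≈ 32.60°, λ = atan2(p_y, p_x) ≈ -120.58°.

≈ (33°N, 121°W)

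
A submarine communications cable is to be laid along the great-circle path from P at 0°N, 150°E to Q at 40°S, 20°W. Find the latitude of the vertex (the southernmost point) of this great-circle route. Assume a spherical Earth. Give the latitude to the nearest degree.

The great circle lies in the plane with unit normal n̂ = (p₁ × p₂)/|p₁ × p₂|.
Here n̂_z ≈ -0.203; the vertex latitude is φ_max = arccos|n̂_z| ≈ 78.3°.

≈ 78°S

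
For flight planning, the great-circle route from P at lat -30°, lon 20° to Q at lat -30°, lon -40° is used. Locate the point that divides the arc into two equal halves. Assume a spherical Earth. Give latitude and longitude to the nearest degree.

Convert each endpoint to a unit vector on the sphere (x = cos φ cos λ, y = cos φ sin λ, z = sin φ).
The central angle between the endpoints is δ = arccos(p₁·p₂) ≈ 0.896 rad (51.3°).
Interpolate at f = 1/2 with slerp weights a = sin((1−f)δ)/sin δ ≈ 0.555, b = sin(fδ)/sin δ ≈ 0.555.
p = a·p₁ + b·p₂ ≈ (0.819, -0.144, -0.555); φ = arcsin(p_z) ≈ -33.69°, λ = atan2(p_y, p_x) ≈ -10.00°.

≈ lat -34°, lon -10°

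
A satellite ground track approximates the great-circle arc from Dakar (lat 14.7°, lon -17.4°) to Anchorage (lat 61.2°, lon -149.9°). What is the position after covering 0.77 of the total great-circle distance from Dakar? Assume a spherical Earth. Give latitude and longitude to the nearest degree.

≈ lat 70°, lon -99°

Convert each endpoint to a unit vector on the sphere (x = cos φ cos λ, y = cos φ sin λ, z = sin φ).
The central angle between the endpoints is δ = arccos(p₁·p₂) ≈ 1.663 rad (95.3°).
Interpolate at f = 0.77 with slerp weights a = sin((1−f)δ)/sin δ ≈ 0.375, b = sin(fδ)/sin δ ≈ 0.962.
p = a·p₁ + b·p₂ ≈ (-0.055, -0.341, 0.938); φ = arcsin(p_z) ≈ 69.80°, λ = atan2(p_y, p_x) ≈ -99.17°.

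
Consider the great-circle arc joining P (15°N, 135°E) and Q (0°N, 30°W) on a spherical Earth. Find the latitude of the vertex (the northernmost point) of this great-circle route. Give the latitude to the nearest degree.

The great circle lies in the plane with unit normal n̂ = (p₁ × p₂)/|p₁ × p₂|.
Here n̂_z ≈ -0.695; the vertex latitude is φ_max = arccos|n̂_z| ≈ 46.0°.
Check via Clairaut: cos φ_max = |cos φ₁| · sin C = cos(15.0°)·sin(46.0°) ≈ 0.695, again giving ≈ 46.0°.

≈ 46°N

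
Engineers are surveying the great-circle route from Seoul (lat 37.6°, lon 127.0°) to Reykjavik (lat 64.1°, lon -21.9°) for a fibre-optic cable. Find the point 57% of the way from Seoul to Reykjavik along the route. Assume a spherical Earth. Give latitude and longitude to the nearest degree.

Write both endpoints as unit vectors p₁, p₂ with components (cos φ cos λ, cos φ sin λ, sin φ).
The central angle between the endpoints is δ = arccos(p₁·p₂) ≈ 1.316 rad (75.4°).
Interpolate at f = 0.57 with slerp weights a = sin((1−f)δ)/sin δ ≈ 0.554, b = sin(fδ)/sin δ ≈ 0.704.
p = a·p₁ + b·p₂ ≈ (0.021, 0.236, 0.972); φ = arcsin(p_z) ≈ 76.31°, λ = atan2(p_y, p_x) ≈ 84.83°.

≈ lat 76°, lon 85°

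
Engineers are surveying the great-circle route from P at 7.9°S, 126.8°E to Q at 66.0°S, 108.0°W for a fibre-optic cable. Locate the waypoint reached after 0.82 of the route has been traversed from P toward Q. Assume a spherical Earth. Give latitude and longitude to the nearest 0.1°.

Convert each endpoint to a unit vector on the sphere (x = cos φ cos λ, y = cos φ sin λ, z = sin φ).
The central angle between the endpoints is δ = arccos(p₁·p₂) ≈ 1.678 rad (96.1°).
Interpolate at f = 0.82 with slerp weights a = sin((1−f)δ)/sin δ ≈ 0.299, b = sin(fδ)/sin δ ≈ 0.987.
p = a·p₁ + b·p₂ ≈ (-0.301, -0.144, -0.942); φ = arcsin(p_z) ≈ -70.47°, λ = atan2(p_y, p_x) ≈ -154.40°.

≈ 70.5°S, 154.4°W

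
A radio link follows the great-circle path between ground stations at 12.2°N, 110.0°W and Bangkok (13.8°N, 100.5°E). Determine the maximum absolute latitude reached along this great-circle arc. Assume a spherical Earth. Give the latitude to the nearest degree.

≈ 41°N

The great circle lies in the plane with unit normal n̂ = (p₁ × p₂)/|p₁ × p₂|.
Here n̂_z ≈ -0.751; the vertex latitude is φ_max = arccos|n̂_z| ≈ 41.3°.
Check via Clairaut: cos φ_max = |cos φ₁| · sin C = cos(12.2°)·sin(50.2°) ≈ 0.751, again giving ≈ 41.3°.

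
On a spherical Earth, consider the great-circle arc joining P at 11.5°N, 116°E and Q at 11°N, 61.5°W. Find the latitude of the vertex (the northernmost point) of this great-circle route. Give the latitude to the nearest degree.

The great circle lies in the plane with unit normal n̂ = (p₁ × p₂)/|p₁ × p₂|.
Here n̂_z ≈ -0.109; the vertex latitude is φ_max = arccos|n̂_z| ≈ 83.7°.

≈ 84°N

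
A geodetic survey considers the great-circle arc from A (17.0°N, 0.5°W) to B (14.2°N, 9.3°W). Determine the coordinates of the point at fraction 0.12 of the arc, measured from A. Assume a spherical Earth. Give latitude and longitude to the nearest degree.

≈ (17°N, 2°W)

From cos δ = sin φ₁ sin φ₂ + cos φ₁ cos φ₂ cos Δλ, the central angle is δ ≈ 0.156 rad (8.9°).
Interpolate at f = 0.12 with slerp weights a = sin((1−f)δ)/sin δ ≈ 0.881, b = sin(fδ)/sin δ ≈ 0.120.
p = a·p₁ + b·p₂ ≈ (0.958, -0.026, 0.287); φ = arcsin(p_z) ≈ 16.68°, λ = atan2(p_y, p_x) ≈ -1.57°.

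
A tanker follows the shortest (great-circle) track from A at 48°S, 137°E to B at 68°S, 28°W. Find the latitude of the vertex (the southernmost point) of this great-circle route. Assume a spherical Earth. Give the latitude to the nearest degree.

≈ 86°S

The great circle lies in the plane with unit normal n̂ = (p₁ × p₂)/|p₁ × p₂|.
Here n̂_z ≈ -0.073; the vertex latitude is φ_max = arccos|n̂_z| ≈ 85.8°.
Check via Clairaut: cos φ_max = |cos φ₁| · sin C = cos(48.0°)·sin(173.8°) ≈ 0.073, again giving ≈ 85.8°.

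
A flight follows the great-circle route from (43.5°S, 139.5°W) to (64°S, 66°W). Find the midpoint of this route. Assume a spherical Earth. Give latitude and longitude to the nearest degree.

Write both endpoints as unit vectors p₁, p₂ with components (cos φ cos λ, cos φ sin λ, sin φ).
The central angle between the endpoints is δ = arccos(p₁·p₂) ≈ 0.783 rad (44.8°).
Interpolate at f = 1/2 with slerp weights a = sin((1−f)δ)/sin δ ≈ 0.541, b = sin(fδ)/sin δ ≈ 0.541.
p = a·p₁ + b·p₂ ≈ (-0.202, -0.471, -0.858); φ = arcsin(p_z) ≈ -59.15°, λ = atan2(p_y, p_x) ≈ -113.18°.

≈ (59°S, 113°W)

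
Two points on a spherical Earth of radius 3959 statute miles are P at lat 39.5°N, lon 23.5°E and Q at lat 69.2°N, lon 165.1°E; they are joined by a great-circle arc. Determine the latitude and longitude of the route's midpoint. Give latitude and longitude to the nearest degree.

The haversine formula gives a central angle δ ≈ 1.181 rad (67.7°) between the endpoints.
Interpolate at f = 1/2 with slerp weights a = sin((1−f)δ)/sin δ ≈ 0.602, b = sin(fδ)/sin δ ≈ 0.602.
p = a·p₁ + b·p₂ ≈ (0.219, 0.240, 0.946); φ = arcsin(p_z) ≈ 71.02°, λ = atan2(p_y, p_x) ≈ 47.59°.

≈ lat 71°N, lon 48°E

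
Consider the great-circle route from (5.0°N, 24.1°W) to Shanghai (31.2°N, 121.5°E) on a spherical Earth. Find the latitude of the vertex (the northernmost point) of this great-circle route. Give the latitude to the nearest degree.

≈ 50°N

The great circle lies in the plane with unit normal n̂ = (p₁ × p₂)/|p₁ × p₂|.
Here n̂_z ≈ +0.639; the vertex latitude is φ_max = arccos|n̂_z| ≈ 50.3°.
Check via Clairaut: cos φ_max = |cos φ₁| · sin C = cos(5.0°)·sin(39.9°) ≈ 0.639, again giving ≈ 50.3°.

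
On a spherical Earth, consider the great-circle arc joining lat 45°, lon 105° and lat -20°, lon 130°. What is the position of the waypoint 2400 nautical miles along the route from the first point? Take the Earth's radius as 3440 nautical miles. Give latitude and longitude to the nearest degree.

Write both endpoints as unit vectors p₁, p₂ with components (cos φ cos λ, cos φ sin λ, sin φ).
The central angle between the endpoints is δ = arccos(p₁·p₂) ≈ 1.202 rad (68.9°). The total great-circle distance is δ·R ≈ 1.202 × 3440 ≈ 4135 nmi, so the target fraction is f = 2400/4135 ≈ 0.580.
Interpolate at f ≈ 0.580 with slerp weights a = sin((1−f)δ)/sin δ ≈ 0.518, b = sin(fδ)/sin δ ≈ 0.689.
p = a·p₁ + b·p₂ ≈ (-0.511, 0.850, 0.131); φ = arcsin(p_z) ≈ 7.52°, λ = atan2(p_y, p_x) ≈ 121.01°.

≈ lat 8°, lon 121°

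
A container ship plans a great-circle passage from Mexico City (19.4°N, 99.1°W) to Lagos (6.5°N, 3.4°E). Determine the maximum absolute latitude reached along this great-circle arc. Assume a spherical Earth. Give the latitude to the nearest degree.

≈ 22°N

The great circle lies in the plane with unit normal n̂ = (p₁ × p₂)/|p₁ × p₂|.
Here n̂_z ≈ +0.928; the vertex latitude is φ_max = arccos|n̂_z| ≈ 21.9°.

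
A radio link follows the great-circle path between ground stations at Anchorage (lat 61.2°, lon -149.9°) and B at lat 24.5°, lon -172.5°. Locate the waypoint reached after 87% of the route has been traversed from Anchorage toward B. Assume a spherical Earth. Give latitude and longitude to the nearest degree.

≈ lat 29°, lon -171°

Write both endpoints as unit vectors p₁, p₂ with components (cos φ cos λ, cos φ sin λ, sin φ).
The central angle between the endpoints is δ = arccos(p₁·p₂) ≈ 0.695 rad (39.8°).
Interpolate at f = 0.87 with slerp weights a = sin((1−f)δ)/sin δ ≈ 0.141, b = sin(fδ)/sin δ ≈ 0.888.
p = a·p₁ + b·p₂ ≈ (-0.860, -0.139, 0.492); φ = arcsin(p_z) ≈ 29.45°, λ = atan2(p_y, p_x) ≈ -170.78°.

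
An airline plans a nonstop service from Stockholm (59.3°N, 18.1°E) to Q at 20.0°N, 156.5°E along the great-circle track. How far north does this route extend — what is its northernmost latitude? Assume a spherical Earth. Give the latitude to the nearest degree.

The great circle lies in the plane with unit normal n̂ = (p₁ × p₂)/|p₁ × p₂|.
Here n̂_z ≈ +0.319; the vertex latitude is φ_max = arccos|n̂_z| ≈ 71.4°.
Check via Clairaut: cos φ_max = |cos φ₁| · sin C = cos(59.3°)·sin(38.7°) ≈ 0.319, again giving ≈ 71.4°.

≈ 71°N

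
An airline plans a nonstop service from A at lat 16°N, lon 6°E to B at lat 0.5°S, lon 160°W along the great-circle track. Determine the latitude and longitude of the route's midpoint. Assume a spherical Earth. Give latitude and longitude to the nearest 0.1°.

≈ lat 47.8°N, lon 86.1°W

Write both endpoints as unit vectors p₁, p₂ with components (cos φ cos λ, cos φ sin λ, sin φ).
The central angle between the endpoints is δ = arccos(p₁·p₂) ≈ 2.779 rad (159.2°).
Interpolate at f = 1/2 with slerp weights a = sin((1−f)δ)/sin δ ≈ 2.775, b = sin(fδ)/sin δ ≈ 2.775.
p = a·p₁ + b·p₂ ≈ (0.045, -0.670, 0.741); φ = arcsin(p_z) ≈ 47.79°, λ = atan2(p_y, p_x) ≈ -86.13°.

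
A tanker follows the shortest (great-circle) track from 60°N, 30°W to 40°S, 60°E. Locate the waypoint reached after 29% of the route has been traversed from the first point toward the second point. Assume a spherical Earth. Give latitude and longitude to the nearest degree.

≈ 36°N, 12°E

Write both endpoints as unit vectors p₁, p₂ with components (cos φ cos λ, cos φ sin λ, sin φ).
The central angle between the endpoints is δ = arccos(p₁·p₂) ≈ 2.161 rad (123.8°).
Interpolate at f = 0.29 with slerp weights a = sin((1−f)δ)/sin δ ≈ 1.203, b = sin(fδ)/sin δ ≈ 0.706.
p = a·p₁ + b·p₂ ≈ (0.791, 0.168, 0.588); φ = arcsin(p_z) ≈ 36.01°, λ = atan2(p_y, p_x) ≈ 11.96°.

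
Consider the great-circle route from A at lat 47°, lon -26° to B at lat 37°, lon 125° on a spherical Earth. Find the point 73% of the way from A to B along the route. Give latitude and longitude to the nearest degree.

From cos δ = sin φ₁ sin φ₂ + cos φ₁ cos φ₂ cos Δλ, the central angle is δ ≈ 1.607 rad (92.1°).
Interpolate at f = 0.73 with slerp weights a = sin((1−f)δ)/sin δ ≈ 0.421, b = sin(fδ)/sin δ ≈ 0.923.
p = a·p₁ + b·p₂ ≈ (-0.165, 0.478, 0.863); φ = arcsin(p_z) ≈ 59.64°, λ = atan2(p_y, p_x) ≈ 109.02°.

≈ lat 60°, lon 109°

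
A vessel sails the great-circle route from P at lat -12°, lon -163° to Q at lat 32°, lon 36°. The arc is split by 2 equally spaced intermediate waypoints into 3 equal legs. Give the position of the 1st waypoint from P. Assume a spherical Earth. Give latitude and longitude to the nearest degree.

≈ lat 28°, lon 164°

Write both endpoints as unit vectors p₁, p₂ with components (cos φ cos λ, cos φ sin λ, sin φ).
The central angle between the endpoints is δ = arccos(p₁·p₂) ≈ 2.678 rad (153.4°).
Interpolate at f = 1/3 with slerp weights a = sin((1−f)δ)/sin δ ≈ 2.185, b = sin(fδ)/sin δ ≈ 1.742.
p = a·p₁ + b·p₂ ≈ (-0.849, 0.243, 0.469); φ = arcsin(p_z) ≈ 27.95°, λ = atan2(p_y, p_x) ≈ 164.01°.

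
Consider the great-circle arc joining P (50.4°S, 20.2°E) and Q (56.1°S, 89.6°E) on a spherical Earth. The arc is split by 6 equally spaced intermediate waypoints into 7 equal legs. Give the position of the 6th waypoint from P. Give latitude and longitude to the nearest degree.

Convert each endpoint to a unit vector on the sphere (x = cos φ cos λ, y = cos φ sin λ, z = sin φ).
The central angle between the endpoints is δ = arccos(p₁·p₂) ≈ 0.700 rad (40.1°).
Interpolate at f = 6/7 with slerp weights a = sin((1−f)δ)/sin δ ≈ 0.155, b = sin(fδ)/sin δ ≈ 0.876.
p = a·p₁ + b·p₂ ≈ (0.096, 0.523, -0.847); φ = arcsin(p_z) ≈ -57.88°, λ = atan2(p_y, p_x) ≈ 79.58°.

≈ (58°S, 80°E)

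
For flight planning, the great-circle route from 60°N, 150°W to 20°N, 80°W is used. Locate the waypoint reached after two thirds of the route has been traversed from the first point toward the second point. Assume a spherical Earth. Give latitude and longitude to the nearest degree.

≈ 37°N, 94°W

From cos δ = sin φ₁ sin φ₂ + cos φ₁ cos φ₂ cos Δλ, the central angle is δ ≈ 1.096 rad (62.8°).
Interpolate at f = 2/3 with slerp weights a = sin((1−f)δ)/sin δ ≈ 0.402, b = sin(fδ)/sin δ ≈ 0.750.
p = a·p₁ + b·p₂ ≈ (-0.052, -0.795, 0.605); φ = arcsin(p_z) ≈ 37.20°, λ = atan2(p_y, p_x) ≈ -93.71°.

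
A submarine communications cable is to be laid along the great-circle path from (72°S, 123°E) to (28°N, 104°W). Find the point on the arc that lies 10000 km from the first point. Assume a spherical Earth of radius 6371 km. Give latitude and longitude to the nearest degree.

The haversine formula gives a central angle δ ≈ 2.256 rad (129.2°) between the endpoints. The total great-circle distance is δ·R ≈ 2.256 × 6371 ≈ 14371 km, so the target fraction is f = 10000/14371 ≈ 0.696.
Interpolate at f ≈ 0.696 with slerp weights a = sin((1−f)δ)/sin δ ≈ 0.818, b = sin(fδ)/sin δ ≈ 1.291.
p = a·p₁ + b·p₂ ≈ (-0.413, -0.894, -0.172); φ = arcsin(p_z) ≈ -9.89°, λ = atan2(p_y, p_x) ≈ -114.82°.

≈ (10°S, 115°W)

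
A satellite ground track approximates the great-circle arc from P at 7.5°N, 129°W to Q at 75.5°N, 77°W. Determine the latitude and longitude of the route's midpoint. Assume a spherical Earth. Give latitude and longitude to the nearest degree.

≈ 43°N, 119°W

Convert each endpoint to a unit vector on the sphere (x = cos φ cos λ, y = cos φ sin λ, z = sin φ).
The central angle between the endpoints is δ = arccos(p₁·p₂) ≈ 1.288 rad (73.8°).
Interpolate at f = 1/2 with slerp weights a = sin((1−f)δ)/sin δ ≈ 0.625, b = sin(fδ)/sin δ ≈ 0.625.
p = a·p₁ + b·p₂ ≈ (-0.355, -0.634, 0.687); φ = arcsin(p_z) ≈ 43.38°, λ = atan2(p_y, p_x) ≈ -119.23°.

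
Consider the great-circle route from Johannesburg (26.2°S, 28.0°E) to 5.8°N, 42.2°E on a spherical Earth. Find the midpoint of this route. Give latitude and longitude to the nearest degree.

Write both endpoints as unit vectors p₁, p₂ with components (cos φ cos λ, cos φ sin λ, sin φ).
The central angle between the endpoints is δ = arccos(p₁·p₂) ≈ 0.608 rad (34.8°).
Interpolate at f = 1/2 with slerp weights a = sin((1−f)δ)/sin δ ≈ 0.524, b = sin(fδ)/sin δ ≈ 0.524.
p = a·p₁ + b·p₂ ≈ (0.801, 0.571, -0.178); φ = arcsin(p_z) ≈ -10.28°, λ = atan2(p_y, p_x) ≈ 35.47°.

≈ 10°S, 35°E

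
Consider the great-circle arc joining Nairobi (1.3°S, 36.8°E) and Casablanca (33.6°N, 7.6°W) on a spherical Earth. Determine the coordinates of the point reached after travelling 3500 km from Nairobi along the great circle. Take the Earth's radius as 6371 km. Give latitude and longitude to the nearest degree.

≈ 20°N, 13°E

From cos δ = sin φ₁ sin φ₂ + cos φ₁ cos φ₂ cos Δλ, the central angle is δ ≈ 0.949 rad (54.4°). The total great-circle distance is δ·R ≈ 0.949 × 6371 ≈ 6047 km, so the target fraction is f = 3500/6047 ≈ 0.579.
Interpolate at f ≈ 0.579 with slerp weights a = sin((1−f)δ)/sin δ ≈ 0.479, b = sin(fδ)/sin δ ≈ 0.642.
p = a·p₁ + b·p₂ ≈ (0.914, 0.216, 0.345); φ = arcsin(p_z) ≈ 20.16°, λ = atan2(p_y, p_x) ≈ 13.30°.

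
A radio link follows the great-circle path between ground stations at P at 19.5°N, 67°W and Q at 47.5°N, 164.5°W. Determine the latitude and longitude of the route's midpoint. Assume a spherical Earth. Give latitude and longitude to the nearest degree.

From cos δ = sin φ₁ sin φ₂ + cos φ₁ cos φ₂ cos Δλ, the central angle is δ ≈ 1.407 rad (80.6°).
Interpolate at f = 1/2 with slerp weights a = sin((1−f)δ)/sin δ ≈ 0.656, b = sin(fδ)/sin δ ≈ 0.656.
p = a·p₁ + b·p₂ ≈ (-0.185, -0.687, 0.702); φ = arcsin(p_z) ≈ 44.61°, λ = atan2(p_y, p_x) ≈ -105.09°.

≈ 45°N, 105°W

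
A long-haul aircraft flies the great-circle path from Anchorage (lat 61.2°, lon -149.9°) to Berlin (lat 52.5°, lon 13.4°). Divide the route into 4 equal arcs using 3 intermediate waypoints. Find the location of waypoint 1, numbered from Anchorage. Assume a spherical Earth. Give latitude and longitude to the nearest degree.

The haversine formula gives a central angle δ ≈ 1.144 rad (65.5°) between the endpoints.
Interpolate at f = 1/4 with slerp weights a = sin((1−f)δ)/sin δ ≈ 0.831, b = sin(fδ)/sin δ ≈ 0.310.
p = a·p₁ + b·p₂ ≈ (-0.163, -0.157, 0.974); φ = arcsin(p_z) ≈ 76.92°, λ = atan2(p_y, p_x) ≈ -136.04°.

≈ lat 77°, lon -136°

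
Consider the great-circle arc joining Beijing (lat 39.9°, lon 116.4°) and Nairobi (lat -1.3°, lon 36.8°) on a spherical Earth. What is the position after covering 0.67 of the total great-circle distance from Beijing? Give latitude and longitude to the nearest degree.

≈ lat 16°, lon 58°

From cos δ = sin φ₁ sin φ₂ + cos φ₁ cos φ₂ cos Δλ, the central angle is δ ≈ 1.447 rad (82.9°).
Interpolate at f = 0.67 with slerp weights a = sin((1−f)δ)/sin δ ≈ 0.463, b = sin(fδ)/sin δ ≈ 0.831.
p = a·p₁ + b·p₂ ≈ (0.507, 0.816, 0.278); φ = arcsin(p_z) ≈ 16.15°, λ = atan2(p_y, p_x) ≈ 58.13°.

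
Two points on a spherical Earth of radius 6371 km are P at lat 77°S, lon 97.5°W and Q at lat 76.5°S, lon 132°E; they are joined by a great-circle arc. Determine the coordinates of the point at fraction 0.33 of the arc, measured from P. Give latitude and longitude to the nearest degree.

≈ lat 83°S, lon 128°W

Convert each endpoint to a unit vector on the sphere (x = cos φ cos λ, y = cos φ sin λ, z = sin φ).
The central angle between the endpoints is δ = arccos(p₁·p₂) ≈ 0.419 rad (24.0°).
Interpolate at f = 0.33 with slerp weights a = sin((1−f)δ)/sin δ ≈ 0.681, b = sin(fδ)/sin δ ≈ 0.339.
p = a·p₁ + b·p₂ ≈ (-0.073, -0.093, -0.993); φ = arcsin(p_z) ≈ -83.21°, λ = atan2(p_y, p_x) ≈ -128.07°.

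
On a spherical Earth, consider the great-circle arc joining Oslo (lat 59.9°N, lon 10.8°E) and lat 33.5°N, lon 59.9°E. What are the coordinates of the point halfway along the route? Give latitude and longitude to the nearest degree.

The haversine formula gives a central angle δ ≈ 0.721 rad (41.3°) between the endpoints.
Interpolate at f = 1/2 with slerp weights a = sin((1−f)δ)/sin δ ≈ 0.534, b = sin(fδ)/sin δ ≈ 0.534.
p = a·p₁ + b·p₂ ≈ (0.487, 0.436, 0.757); φ = arcsin(p_z) ≈ 49.22°, λ = atan2(p_y, p_x) ≈ 41.84°.

≈ lat 49°N, lon 42°E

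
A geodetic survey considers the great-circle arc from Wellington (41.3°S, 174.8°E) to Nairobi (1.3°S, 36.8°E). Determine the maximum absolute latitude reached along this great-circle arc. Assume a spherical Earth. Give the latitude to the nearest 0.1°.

≈ 53.2°S

The great circle lies in the plane with unit normal n̂ = (p₁ × p₂)/|p₁ × p₂|.
Here n̂_z ≈ -0.599; the vertex latitude is φ_max = arccos|n̂_z| ≈ 53.2°.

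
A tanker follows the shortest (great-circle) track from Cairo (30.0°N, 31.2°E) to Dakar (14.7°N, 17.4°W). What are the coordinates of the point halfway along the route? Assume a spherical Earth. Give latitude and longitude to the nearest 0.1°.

≈ 24.3°N, 5.5°E

Convert each endpoint to a unit vector on the sphere (x = cos φ cos λ, y = cos φ sin λ, z = sin φ).
The central angle between the endpoints is δ = arccos(p₁·p₂) ≈ 0.822 rad (47.1°).
Interpolate at f = 1/2 with slerp weights a = sin((1−f)δ)/sin δ ≈ 0.545, b = sin(fδ)/sin δ ≈ 0.545.
p = a·p₁ + b·p₂ ≈ (0.907, 0.087, 0.411); φ = arcsin(p_z) ≈ 24.27°, λ = atan2(p_y, p_x) ≈ 5.47°.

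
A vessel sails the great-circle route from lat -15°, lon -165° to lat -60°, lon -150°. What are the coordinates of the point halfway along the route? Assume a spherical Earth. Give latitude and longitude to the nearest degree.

Write both endpoints as unit vectors p₁, p₂ with components (cos φ cos λ, cos φ sin λ, sin φ).
The central angle between the endpoints is δ = arccos(p₁·p₂) ≈ 0.808 rad (46.3°).
Interpolate at f = 1/2 with slerp weights a = sin((1−f)δ)/sin δ ≈ 0.544, b = sin(fδ)/sin δ ≈ 0.544.
p = a·p₁ + b·p₂ ≈ (-0.743, -0.272, -0.612); φ = arcsin(p_z) ≈ -37.71°, λ = atan2(p_y, p_x) ≈ -159.90°.

≈ lat -38°, lon -160°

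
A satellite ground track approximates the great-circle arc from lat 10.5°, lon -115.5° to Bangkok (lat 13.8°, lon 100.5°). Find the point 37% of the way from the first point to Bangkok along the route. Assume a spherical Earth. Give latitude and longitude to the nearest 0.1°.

Convert each endpoint to a unit vector on the sphere (x = cos φ cos λ, y = cos φ sin λ, z = sin φ).
The central angle between the endpoints is δ = arccos(p₁·p₂) ≈ 2.388 rad (136.8°).
Interpolate at f = 0.37 with slerp weights a = sin((1−f)δ)/sin δ ≈ 1.458, b = sin(fδ)/sin δ ≈ 1.129.
p = a·p₁ + b·p₂ ≈ (-0.817, -0.215, 0.535); φ = arcsin(p_z) ≈ 32.34°, λ = atan2(p_y, p_x) ≈ -165.23°.

≈ lat 32.3°, lon -165.2°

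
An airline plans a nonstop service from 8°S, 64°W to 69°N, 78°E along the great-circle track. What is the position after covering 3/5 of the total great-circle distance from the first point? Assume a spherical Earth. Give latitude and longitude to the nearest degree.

From cos δ = sin φ₁ sin φ₂ + cos φ₁ cos φ₂ cos Δλ, the central angle is δ ≈ 1.993 rad (114.2°).
Interpolate at f = 3/5 with slerp weights a = sin((1−f)δ)/sin δ ≈ 0.784, b = sin(fδ)/sin δ ≈ 1.020.
p = a·p₁ + b·p₂ ≈ (0.416, -0.340, 0.843); φ = arcsin(p_z) ≈ 57.46°, λ = atan2(p_y, p_x) ≈ -39.27°.

≈ 57°N, 39°W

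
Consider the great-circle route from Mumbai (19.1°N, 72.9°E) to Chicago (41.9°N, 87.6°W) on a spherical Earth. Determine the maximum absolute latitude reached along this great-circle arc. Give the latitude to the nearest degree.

The great circle lies in the plane with unit normal n̂ = (p₁ × p₂)/|p₁ × p₂|.
Here n̂_z ≈ -0.262; the vertex latitude is φ_max = arccos|n̂_z| ≈ 74.8°.

≈ 75°N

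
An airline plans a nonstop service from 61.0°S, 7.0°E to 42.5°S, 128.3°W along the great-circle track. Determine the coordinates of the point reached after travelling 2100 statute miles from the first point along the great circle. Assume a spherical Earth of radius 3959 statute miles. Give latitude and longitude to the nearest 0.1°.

The haversine formula gives a central angle δ ≈ 1.227 rad (70.3°) between the endpoints. The total great-circle distance is δ·R ≈ 1.227 × 3959 ≈ 4859 mi, so the target fraction is f = 2100/4859 ≈ 0.432.
Interpolate at f ≈ 0.432 with slerp weights a = sin((1−f)δ)/sin δ ≈ 0.682, b = sin(fδ)/sin δ ≈ 0.537.
p = a·p₁ + b·p₂ ≈ (0.082, -0.271, -0.959); φ = arcsin(p_z) ≈ -73.57°, λ = atan2(p_y, p_x) ≈ -73.05°.

≈ 73.6°S, 73.1°W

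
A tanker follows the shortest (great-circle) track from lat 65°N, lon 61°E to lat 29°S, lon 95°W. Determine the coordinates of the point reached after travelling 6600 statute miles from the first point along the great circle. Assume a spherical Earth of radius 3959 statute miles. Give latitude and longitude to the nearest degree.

≈ lat 15°N, lon 83°W

Convert each endpoint to a unit vector on the sphere (x = cos φ cos λ, y = cos φ sin λ, z = sin φ).
The central angle between the endpoints is δ = arccos(p₁·p₂) ≈ 2.461 rad (141.0°). The total great-circle distance is δ·R ≈ 2.461 × 3959 ≈ 9742 mi, so the target fraction is f = 6600/9742 ≈ 0.677.
Interpolate at f ≈ 0.677 with slerp weights a = sin((1−f)δ)/sin δ ≈ 1.133, b = sin(fδ)/sin δ ≈ 1.581.
p = a·p₁ + b·p₂ ≈ (0.112, -0.959, 0.260); φ = arcsin(p_z) ≈ 15.06°, λ = atan2(p_y, p_x) ≈ -83.37°.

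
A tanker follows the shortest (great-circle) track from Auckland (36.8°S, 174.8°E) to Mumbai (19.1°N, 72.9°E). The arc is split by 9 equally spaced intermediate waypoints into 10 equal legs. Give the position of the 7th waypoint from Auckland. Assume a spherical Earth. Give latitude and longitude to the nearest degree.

≈ 1°S, 100°E

Convert each endpoint to a unit vector on the sphere (x = cos φ cos λ, y = cos φ sin λ, z = sin φ).
The central angle between the endpoints is δ = arccos(p₁·p₂) ≈ 1.931 rad (110.6°).
Interpolate at f = 7/10 with slerp weights a = sin((1−f)δ)/sin δ ≈ 0.585, b = sin(fδ)/sin δ ≈ 1.043.
p = a·p₁ + b·p₂ ≈ (-0.177, 0.984, -0.009); φ = arcsin(p_z) ≈ -0.52°, λ = atan2(p_y, p_x) ≈ 100.17°.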